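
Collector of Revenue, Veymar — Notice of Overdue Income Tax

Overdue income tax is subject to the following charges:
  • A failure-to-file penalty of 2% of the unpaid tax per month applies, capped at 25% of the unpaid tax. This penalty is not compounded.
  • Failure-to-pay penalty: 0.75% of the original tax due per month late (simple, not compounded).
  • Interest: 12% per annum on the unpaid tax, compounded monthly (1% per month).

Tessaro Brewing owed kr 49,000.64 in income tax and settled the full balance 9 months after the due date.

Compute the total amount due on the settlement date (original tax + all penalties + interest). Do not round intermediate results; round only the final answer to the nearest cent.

kr 65,718.94

Failure-to-file: 9 × 2% × kr 49,000.64 = kr 8,820.12… (under the 25% cap)
Failure-to-pay penalty: 9 × 0.75% × kr 49,000.64 = kr 3,307.54…
Interest: kr 49,000.64 × ((1 + 0.01)^9 − 1) = kr 49,000.64 × 0.0936853… = kr 4,590.6383…
Total = kr 49,000.64 + kr 12,127.6584 + kr 4,590.6383… = kr 65,718.94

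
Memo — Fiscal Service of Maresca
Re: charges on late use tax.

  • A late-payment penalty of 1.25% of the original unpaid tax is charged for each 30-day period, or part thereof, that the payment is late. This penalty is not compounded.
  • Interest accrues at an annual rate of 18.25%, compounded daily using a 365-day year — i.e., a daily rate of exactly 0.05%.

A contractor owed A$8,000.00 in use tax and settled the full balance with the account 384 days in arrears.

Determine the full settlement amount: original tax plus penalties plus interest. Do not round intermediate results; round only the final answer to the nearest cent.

Penalty periods: ⌈384/30⌉ = 13; penalty = 13 × 1.25% × A$8,000.00 = A$1,300.00
Interest: A$8,000.00 × ((1 + 0.0005)^384 − 1) = A$8,000.00 × 0.21161238… = A$1,692.8990…
Total = A$8,000.00 + A$1,300.0000 + A$1,692.8990… = A$10,992.90

A$10,992.90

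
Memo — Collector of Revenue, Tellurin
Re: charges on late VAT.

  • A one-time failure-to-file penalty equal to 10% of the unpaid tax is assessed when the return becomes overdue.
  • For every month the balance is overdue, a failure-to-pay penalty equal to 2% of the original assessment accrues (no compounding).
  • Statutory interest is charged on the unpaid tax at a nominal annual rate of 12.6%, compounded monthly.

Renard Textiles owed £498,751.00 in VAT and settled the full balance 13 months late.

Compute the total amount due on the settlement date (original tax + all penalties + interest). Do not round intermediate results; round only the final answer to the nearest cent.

Failure-to-file penalty: 10% × £498,751.00 = £49,875.10
Failure-to-pay penalty: 13 × 2% × £498,751.00 = £129,675.26
Interest (12.6%/yr ÷ 12 = 1.05%/month): £498,751.00 × ((1 + 0.0105)^13 − 1) = £72,538.0652…
Total = £498,751.00 + £179,550.3600 + £72,538.0652… = £750,839.43

£750,839.43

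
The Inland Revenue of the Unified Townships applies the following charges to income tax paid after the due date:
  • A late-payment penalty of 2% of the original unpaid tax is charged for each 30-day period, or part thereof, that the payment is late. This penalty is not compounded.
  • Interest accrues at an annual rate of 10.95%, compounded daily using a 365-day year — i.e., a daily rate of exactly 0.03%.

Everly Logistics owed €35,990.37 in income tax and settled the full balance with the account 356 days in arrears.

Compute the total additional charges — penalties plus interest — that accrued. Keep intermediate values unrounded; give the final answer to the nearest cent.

Penalty periods: ⌈356/30⌉ = 12; penalty = 12 × 2% × €35,990.37 = €8,637.69…
Interest: €35,990.37 × ((1 + 0.0003)^356 − 1) = €35,990.37 × 0.11269387… = €4,055.8940…
Penalties + interest = €8,637.6888 + €4,055.8940… = €12,693.58

€12,693.58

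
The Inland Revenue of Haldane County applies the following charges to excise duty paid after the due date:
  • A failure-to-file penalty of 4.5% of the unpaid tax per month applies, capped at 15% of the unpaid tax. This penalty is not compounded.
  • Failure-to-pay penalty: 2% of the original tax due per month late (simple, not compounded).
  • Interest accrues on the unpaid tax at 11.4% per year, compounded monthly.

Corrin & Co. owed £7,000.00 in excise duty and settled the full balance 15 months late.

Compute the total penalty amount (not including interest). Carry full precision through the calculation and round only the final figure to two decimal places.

£3,150.00

Failure-to-file: 15 × 4.5% × £7,000.00 = £4,725.00, capped at 15% × £7,000.00 = £1,050.00
Failure-to-pay penalty: 15 × 2% × £7,000.00 = £2,100.00
Total penalty = £1,050.00 + £2,100.00 = £3,150.00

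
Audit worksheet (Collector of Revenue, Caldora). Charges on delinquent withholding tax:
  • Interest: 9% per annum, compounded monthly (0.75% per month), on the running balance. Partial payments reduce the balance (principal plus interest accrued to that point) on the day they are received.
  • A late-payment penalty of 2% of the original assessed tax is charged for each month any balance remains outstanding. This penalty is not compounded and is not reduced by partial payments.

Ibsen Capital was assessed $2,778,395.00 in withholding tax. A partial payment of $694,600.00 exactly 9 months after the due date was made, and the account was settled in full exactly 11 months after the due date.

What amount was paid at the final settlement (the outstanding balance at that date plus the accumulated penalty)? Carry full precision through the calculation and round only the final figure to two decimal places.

Balance at month 9: $2,778,395.0000 × (1 + 0.0075)^9 = $2,971,662.4878…
After $694,600.00 payment: $2,971,662.4878… − $694,600.00 = $2,277,062.4878…
Balance at month 11: $2,277,062.4878… × (1 + 0.0075)^2 = $2,311,346.5098…
Penalty: 11 × 2% × $2,778,395.00 = $611,246.90
Final settlement = outstanding balance + penalty = $2,311,346.5098… + $611,246.90 = $2,922,593.41

$2,922,593.41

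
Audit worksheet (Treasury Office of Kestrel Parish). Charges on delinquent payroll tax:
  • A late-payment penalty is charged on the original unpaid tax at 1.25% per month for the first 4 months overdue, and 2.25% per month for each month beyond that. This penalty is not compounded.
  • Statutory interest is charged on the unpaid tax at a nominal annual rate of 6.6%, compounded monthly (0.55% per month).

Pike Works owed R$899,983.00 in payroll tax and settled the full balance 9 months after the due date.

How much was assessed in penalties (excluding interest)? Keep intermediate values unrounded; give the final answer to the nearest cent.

R$146,247.24

Penalty, months 1–4: 4 × 1.25% × R$899,983.00 = R$44,999.15
Penalty, months 5–9: 5 × 2.25% × R$899,983.00 = R$101,248.09…
Total penalty = R$44,999.15 + R$101,248.09… = R$146,247.24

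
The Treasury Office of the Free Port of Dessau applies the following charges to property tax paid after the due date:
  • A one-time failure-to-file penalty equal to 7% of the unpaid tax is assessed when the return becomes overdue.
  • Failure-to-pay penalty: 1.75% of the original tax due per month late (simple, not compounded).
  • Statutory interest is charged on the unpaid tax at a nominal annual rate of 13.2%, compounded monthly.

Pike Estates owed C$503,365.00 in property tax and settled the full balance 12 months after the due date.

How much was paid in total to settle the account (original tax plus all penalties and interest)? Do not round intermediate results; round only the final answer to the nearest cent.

Failure-to-file penalty: 7% × C$503,365.00 = C$35,235.55
Failure-to-pay penalty = 1.75% × C$503,365.00 × 12 mo = C$105,706.65
Interest (13.2%/yr ÷ 12 = 1.1%/month): C$503,365.00 × ((1 + 0.011)^12 − 1) = C$70,615.1613…
Total = C$503,365.00 + C$140,942.2000 + C$70,615.1613… = C$714,922.36

C$714,922.36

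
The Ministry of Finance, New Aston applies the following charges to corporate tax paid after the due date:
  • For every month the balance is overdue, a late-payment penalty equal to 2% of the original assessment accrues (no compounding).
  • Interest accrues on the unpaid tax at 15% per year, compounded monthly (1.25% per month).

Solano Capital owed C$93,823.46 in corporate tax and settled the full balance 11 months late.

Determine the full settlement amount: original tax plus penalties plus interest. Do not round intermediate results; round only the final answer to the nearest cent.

Late-payment penalty: 11 × 2% × C$93,823.46 = C$20,641.16…
Interest: C$93,823.46 × ((1 + 0.0125)^11 − 1) = C$93,823.46 × 0.1464242… = C$13,738.0265…
Total = C$93,823.46 + C$20,641.1612 + C$13,738.0265… = C$128,202.65

C$128,202.65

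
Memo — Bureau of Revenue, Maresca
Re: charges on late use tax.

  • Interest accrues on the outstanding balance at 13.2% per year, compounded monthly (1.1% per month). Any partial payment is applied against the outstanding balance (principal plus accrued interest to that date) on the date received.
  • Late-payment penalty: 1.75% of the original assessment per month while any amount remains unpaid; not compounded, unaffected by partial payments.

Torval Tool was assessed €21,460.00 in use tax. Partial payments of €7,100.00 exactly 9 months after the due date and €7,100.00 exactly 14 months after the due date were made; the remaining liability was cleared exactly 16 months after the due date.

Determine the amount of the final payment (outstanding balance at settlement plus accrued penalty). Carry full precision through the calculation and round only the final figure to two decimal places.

Balance at month 9: €21,460.0000 × (1 + 0.011)^9 = €23,680.4591…
After €7,100.00 payment: €23,680.4591… − €7,100.00 = €16,580.4591…
Balance at month 14: €16,580.4591… × (1 + 0.011)^5 = €17,512.6686…
After €7,100.00 payment: €17,512.6686… − €7,100.00 = €10,412.6686…
Balance at month 16: €10,412.6686… × (1 + 0.011)^2 = €10,643.0073…
Penalty: 16 × 1.75% × €21,460.00 = €6,008.80
Final settlement = outstanding balance + penalty = €10,643.0073… + €6,008.80 = €16,651.81

€16,651.81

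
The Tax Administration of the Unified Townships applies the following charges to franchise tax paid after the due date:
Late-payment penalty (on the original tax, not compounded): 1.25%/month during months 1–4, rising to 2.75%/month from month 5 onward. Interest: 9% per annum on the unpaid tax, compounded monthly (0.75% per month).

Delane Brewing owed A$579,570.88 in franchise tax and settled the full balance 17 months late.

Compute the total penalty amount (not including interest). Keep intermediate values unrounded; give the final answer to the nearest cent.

Penalty, months 1–4: 4 × 1.25% × A$579,570.88 = A$28,978.54…
Penalty, months 5–17: 13 × 2.75% × A$579,570.88 = A$207,196.59…
Total penalty = A$28,978.54… + A$207,196.59… = A$236,175.13

A$236,175.13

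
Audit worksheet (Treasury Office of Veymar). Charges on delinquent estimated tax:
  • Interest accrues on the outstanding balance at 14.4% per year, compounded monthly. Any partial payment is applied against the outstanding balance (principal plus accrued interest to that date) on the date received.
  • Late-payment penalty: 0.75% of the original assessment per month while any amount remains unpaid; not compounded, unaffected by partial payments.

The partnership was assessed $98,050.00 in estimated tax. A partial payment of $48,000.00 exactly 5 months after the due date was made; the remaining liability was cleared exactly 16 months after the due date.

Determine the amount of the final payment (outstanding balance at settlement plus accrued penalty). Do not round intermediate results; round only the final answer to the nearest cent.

Monthly rate = 14.4% ÷ 12 = 1.2%
Balance at month 5: $98,050.0000 × (1 + 0.012)^5 = $104,075.8965…
After $48,000.00 payment: $104,075.8965… − $48,000.00 = $56,075.8965…
Balance at month 16: $56,075.8965… × (1 + 0.012)^11 = $63,938.4145…
Penalty: 16 × 0.75% × $98,050.00 = $11,766.00
Final settlement = outstanding balance + penalty = $63,938.4145… + $11,766.00 = $75,704.41

$75,704.41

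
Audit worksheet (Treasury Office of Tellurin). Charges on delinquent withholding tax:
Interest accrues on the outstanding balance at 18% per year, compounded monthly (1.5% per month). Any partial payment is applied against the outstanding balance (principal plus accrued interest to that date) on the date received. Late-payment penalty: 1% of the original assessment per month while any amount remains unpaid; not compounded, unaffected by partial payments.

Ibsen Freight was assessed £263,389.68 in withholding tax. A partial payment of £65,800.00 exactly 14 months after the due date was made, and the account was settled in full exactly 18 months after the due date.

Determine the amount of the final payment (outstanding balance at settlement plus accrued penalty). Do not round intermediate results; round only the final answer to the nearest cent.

Balance at month 14: £263,389.6800 × (1 + 0.015)^14 = £324,431.7477…
After £65,800.00 payment: £324,431.7477… − £65,800.00 = £258,631.7477…
Balance at month 18: £258,631.7477… × (1 + 0.015)^4 = £274,502.3101…
Penalty: 18 × 1% × £263,389.68 = £47,410.14…
Final settlement = outstanding balance + penalty = £274,502.3101… + £47,410.14… = £321,912.45

£321,912.45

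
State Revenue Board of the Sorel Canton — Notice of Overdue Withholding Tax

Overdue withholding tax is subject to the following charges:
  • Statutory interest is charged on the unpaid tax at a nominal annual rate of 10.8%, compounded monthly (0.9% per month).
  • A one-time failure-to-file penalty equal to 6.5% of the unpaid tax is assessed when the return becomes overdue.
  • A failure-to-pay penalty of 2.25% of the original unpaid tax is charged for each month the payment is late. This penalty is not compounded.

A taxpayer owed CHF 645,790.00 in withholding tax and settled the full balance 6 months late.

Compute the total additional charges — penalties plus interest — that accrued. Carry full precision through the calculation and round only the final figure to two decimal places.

CHF 164,824.77

Failure-to-file penalty: 6.5% × CHF 645,790.00 = CHF 41,976.35
Failure-to-pay penalty: 6 × 2.25% × CHF 645,790.00 = CHF 87,181.65
Interest: CHF 645,790.00 × ((1 + 0.009)^6 − 1) = CHF 645,790.00 × 0.0552297… = CHF 35,666.7743…
Penalties + interest = CHF 129,158.0000 + CHF 35,666.7743… = CHF 164,824.77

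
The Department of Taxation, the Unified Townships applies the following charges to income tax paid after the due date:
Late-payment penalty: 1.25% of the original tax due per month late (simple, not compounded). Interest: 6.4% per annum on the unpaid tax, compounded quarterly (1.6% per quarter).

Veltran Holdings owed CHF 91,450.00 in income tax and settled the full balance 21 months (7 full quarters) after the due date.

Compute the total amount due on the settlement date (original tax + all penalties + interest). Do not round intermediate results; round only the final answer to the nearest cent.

Late-payment penalty = 1.25% × CHF 91,450.00 × 21 mo = CHF 24,005.63…
Interest: CHF 91,450.00 × ((1 + 0.016)^7 − 1) = CHF 91,450.00 × 0.1175217… = CHF 10,747.3573…
Total = CHF 91,450.00 + CHF 24,005.6250 + CHF 10,747.3573… = CHF 126,202.98

CHF 126,202.98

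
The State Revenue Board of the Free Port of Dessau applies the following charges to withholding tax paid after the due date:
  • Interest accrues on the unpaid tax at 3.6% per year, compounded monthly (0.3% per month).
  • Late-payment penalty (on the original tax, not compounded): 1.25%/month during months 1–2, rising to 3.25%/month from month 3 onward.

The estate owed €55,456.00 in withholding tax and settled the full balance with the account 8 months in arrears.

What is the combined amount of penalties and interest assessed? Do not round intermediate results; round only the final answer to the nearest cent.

€13,545.32

Penalty, months 1–2: 2 × 1.25% × €55,456.00 = €1,386.40
Penalty, months 3–8: 6 × 3.25% × €55,456.00 = €10,813.92
Interest: €55,456.00 × ((1 + 0.003)^8 − 1) = €55,456.00 × 0.0242535… = €1,345.0031…
Penalties + interest = €12,200.3200 + €1,345.0031… = €13,545.32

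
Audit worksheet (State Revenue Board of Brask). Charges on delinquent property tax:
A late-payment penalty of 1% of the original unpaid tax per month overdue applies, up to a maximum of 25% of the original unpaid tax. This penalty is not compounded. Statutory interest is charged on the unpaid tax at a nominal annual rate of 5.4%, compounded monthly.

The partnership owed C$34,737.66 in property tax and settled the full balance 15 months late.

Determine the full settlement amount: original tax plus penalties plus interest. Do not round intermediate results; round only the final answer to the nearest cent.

Penalty: 15 × 1% × C$34,737.66 = C$5,210.65… (below the 25% cap of C$8,684.42…)
Interest (5.4%/yr ÷ 12 = 0.45%/month): C$34,737.66 × ((1 + 0.0045)^15 − 1) = C$2,420.1129…
Total = C$34,737.66 + C$5,210.6490 + C$2,420.1129… = C$42,368.42

C$42,368.42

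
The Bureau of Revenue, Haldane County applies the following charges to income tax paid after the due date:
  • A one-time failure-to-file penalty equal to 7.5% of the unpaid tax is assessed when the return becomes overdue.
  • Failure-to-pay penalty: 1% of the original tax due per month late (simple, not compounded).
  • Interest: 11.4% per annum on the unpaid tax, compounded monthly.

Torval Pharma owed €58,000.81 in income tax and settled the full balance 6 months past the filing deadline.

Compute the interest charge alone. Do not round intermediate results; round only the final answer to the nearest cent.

€3,385.57

Interest (11.4%/yr ÷ 12 = 0.95%/month): €58,000.81 × ((1 + 0.0095)^6 − 1) = €3,385.5664…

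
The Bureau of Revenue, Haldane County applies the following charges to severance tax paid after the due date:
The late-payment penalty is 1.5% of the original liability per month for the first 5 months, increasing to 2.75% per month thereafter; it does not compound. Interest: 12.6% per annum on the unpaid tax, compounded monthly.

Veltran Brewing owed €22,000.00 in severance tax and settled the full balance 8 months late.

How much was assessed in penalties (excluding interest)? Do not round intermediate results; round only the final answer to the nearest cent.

Penalty, months 1–5: 5 × 1.5% × €22,000.00 = €1,650.00
Penalty, months 6–8: 3 × 2.75% × €22,000.00 = €1,815.00
Total penalty = €1,650.00 + €1,815.00 = €3,465.00

€3,465.00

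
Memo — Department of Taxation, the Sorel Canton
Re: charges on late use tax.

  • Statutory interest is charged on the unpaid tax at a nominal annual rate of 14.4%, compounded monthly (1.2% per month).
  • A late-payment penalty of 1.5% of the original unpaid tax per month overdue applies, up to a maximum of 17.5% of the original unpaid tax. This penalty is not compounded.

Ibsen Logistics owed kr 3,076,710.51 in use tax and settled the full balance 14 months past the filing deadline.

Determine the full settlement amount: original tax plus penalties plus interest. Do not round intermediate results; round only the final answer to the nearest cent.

kr 4,174,340.08

Penalty (uncapped): 14 × 1.5% × kr 3,076,710.51 = kr 646,109.21…; cap = 17.5% × kr 3,076,710.51 = kr 538,424.34… → penalty = kr 538,424.34…
Interest: kr 3,076,710.51 × ((1 + 0.012)^14 − 1) = kr 3,076,710.51 × 0.1817543… = kr 559,205.2296…
Total = kr 3,076,710.51 + kr 538,424.3393… + kr 559,205.2296… = kr 4,174,340.08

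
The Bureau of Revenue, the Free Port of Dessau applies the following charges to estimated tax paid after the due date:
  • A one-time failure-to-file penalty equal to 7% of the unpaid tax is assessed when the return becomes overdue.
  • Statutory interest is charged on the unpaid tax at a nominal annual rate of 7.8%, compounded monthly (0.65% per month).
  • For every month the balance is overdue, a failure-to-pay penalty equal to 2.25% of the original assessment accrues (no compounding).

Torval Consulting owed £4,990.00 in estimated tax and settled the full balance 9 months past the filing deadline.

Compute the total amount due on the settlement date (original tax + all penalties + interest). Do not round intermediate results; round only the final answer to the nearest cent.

£6,649.40

Failure-to-file penalty: 7% × £4,990.00 = £349.30
Failure-to-pay penalty = 2.25% × £4,990.00 × 9 mo = £1,010.48…
Interest: £4,990.00 × ((1 + 0.0065)^9 − 1) = £4,990.00 × 0.0600443… = £299.6210…
Total = £4,990.00 + £1,359.7750 + £299.6210… = £6,649.40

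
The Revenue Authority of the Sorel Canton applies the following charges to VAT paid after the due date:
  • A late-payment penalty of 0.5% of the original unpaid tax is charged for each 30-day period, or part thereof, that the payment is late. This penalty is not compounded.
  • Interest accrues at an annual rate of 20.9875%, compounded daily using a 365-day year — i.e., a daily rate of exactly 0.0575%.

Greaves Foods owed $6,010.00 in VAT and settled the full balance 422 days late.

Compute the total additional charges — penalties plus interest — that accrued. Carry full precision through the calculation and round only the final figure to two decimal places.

Penalty periods: ⌈422/30⌉ = 15; penalty = 15 × 0.5% × $6,010.00 = $450.75
Interest: $6,010.00 × ((1 + 0.000575)^422 − 1) = $6,010.00 × 0.27453355… = $1,649.9466…
Penalties + interest = $450.7500 + $1,649.9466… = $2,100.70

$2,100.70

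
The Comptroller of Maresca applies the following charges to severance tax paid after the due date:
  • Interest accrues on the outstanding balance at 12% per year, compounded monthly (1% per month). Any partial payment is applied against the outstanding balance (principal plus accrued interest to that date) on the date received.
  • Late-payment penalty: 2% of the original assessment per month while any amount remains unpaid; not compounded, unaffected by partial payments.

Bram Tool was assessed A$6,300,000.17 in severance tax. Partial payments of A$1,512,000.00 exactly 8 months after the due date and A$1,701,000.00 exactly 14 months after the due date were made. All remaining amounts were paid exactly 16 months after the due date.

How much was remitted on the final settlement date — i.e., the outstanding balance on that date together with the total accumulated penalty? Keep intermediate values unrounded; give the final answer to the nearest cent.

A$6,030,776.28

Balance at month 8: A$6,300,000.1700 × (1 + 0.01)^8 = A$6,821,997.4295…
After A$1,512,000.00 payment: A$6,821,997.4295… − A$1,512,000.00 = A$5,309,997.4295…
Balance at month 14: A$5,309,997.4295… × (1 + 0.01)^6 = A$5,636,669.2711…
After A$1,701,000.00 payment: A$5,636,669.2711… − A$1,701,000.00 = A$3,935,669.2711…
Balance at month 16: A$3,935,669.2711… × (1 + 0.01)^2 = A$4,014,776.2234…
Penalty: 16 × 2% × A$6,300,000.17 = A$2,016,000.05…
Final settlement = outstanding balance + penalty = A$4,014,776.2234… + A$2,016,000.05… = A$6,030,776.28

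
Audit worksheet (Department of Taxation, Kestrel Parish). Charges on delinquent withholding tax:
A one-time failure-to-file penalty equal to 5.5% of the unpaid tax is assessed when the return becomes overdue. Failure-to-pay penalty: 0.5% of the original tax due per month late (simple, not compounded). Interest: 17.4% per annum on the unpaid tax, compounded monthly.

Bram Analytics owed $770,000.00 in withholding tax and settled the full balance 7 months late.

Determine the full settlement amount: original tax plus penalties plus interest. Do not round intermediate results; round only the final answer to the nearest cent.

Failure-to-file penalty: 5.5% × $770,000.00 = $42,350.00
Failure-to-pay penalty = 0.5% × $770,000.00 × 7 mo = $26,950.00
Interest (17.4%/yr ÷ 12 = 1.45%/month): $770,000.00 × ((1 + 0.0145)^7 − 1) = $81,638.1047…
Total = $770,000.00 + $69,300.0000 + $81,638.1047… = $920,938.10

$920,938.10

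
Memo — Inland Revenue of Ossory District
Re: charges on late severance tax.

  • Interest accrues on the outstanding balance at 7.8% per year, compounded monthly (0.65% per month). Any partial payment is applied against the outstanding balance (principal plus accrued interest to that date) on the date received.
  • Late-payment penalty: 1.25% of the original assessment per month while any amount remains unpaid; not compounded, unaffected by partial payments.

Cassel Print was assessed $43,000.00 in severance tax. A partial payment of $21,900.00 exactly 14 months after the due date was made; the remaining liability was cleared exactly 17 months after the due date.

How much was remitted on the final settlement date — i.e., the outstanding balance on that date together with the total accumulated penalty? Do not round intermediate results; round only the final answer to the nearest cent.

$34,814.46

Balance at month 14: $43,000.0000 × (1 + 0.0065)^14 = $47,082.7005…
After $21,900.00 payment: $47,082.7005… − $21,900.00 = $25,182.7005…
Balance at month 17: $25,182.7005… × (1 + 0.0065)^3 = $25,676.9620…
Penalty: 17 × 1.25% × $43,000.00 = $9,137.50
Final settlement = outstanding balance + penalty = $25,676.9620… + $9,137.50 = $34,814.46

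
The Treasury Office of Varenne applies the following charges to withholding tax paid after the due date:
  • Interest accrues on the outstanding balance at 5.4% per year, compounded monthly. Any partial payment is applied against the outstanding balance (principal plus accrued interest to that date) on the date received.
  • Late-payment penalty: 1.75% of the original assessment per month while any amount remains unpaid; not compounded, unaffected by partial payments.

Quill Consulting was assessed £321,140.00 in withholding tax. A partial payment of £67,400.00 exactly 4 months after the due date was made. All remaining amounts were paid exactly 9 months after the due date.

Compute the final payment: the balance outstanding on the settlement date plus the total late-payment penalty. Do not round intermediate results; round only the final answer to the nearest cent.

£316,032.10

Monthly rate = 5.4% ÷ 12 = 0.45%
Balance at month 4: £321,140.0000 × (1 + 0.0045)^4 = £326,959.6557…
After £67,400.00 payment: £326,959.6557… − £67,400.00 = £259,559.6557…
Balance at month 9: £259,559.6557… × (1 + 0.0045)^5 = £265,452.5458…
Penalty: 9 × 1.75% × £321,140.00 = £50,579.55
Final settlement = outstanding balance + penalty = £265,452.5458… + £50,579.55 = £316,032.10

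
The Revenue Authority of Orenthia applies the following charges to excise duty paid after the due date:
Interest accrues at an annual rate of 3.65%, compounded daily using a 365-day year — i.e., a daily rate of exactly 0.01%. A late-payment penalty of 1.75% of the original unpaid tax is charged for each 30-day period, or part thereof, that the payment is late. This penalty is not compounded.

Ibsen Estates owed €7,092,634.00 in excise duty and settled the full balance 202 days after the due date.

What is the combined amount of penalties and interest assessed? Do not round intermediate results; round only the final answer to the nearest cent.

€1,013,568.39

Penalty periods: ⌈202/30⌉ = 7; penalty = 7 × 1.75% × €7,092,634.00 = €868,847.67…
Interest: €7,092,634.00 × ((1 + 0.0001)^202 − 1) = €7,092,634.00 × 0.02040437… = €144,720.7295…
Penalties + interest = €868,847.6650 + €144,720.7295… = €1,013,568.39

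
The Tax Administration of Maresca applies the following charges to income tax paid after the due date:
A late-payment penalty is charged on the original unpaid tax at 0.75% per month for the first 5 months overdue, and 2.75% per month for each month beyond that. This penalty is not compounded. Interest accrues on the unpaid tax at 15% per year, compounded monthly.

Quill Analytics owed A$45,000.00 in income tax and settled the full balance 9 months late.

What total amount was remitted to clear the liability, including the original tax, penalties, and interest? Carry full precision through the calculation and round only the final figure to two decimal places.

A$56,960.65

Penalty, months 1–5: 5 × 0.75% × A$45,000.00 = A$1,687.50
Penalty, months 6–9: 4 × 2.75% × A$45,000.00 = A$4,950.00
Interest (15%/yr ÷ 12 = 1.25%/month): A$45,000.00 × ((1 + 0.0125)^9 − 1) = A$5,323.1480…
Total = A$45,000.00 + A$6,637.5000 + A$5,323.1480… = A$56,960.65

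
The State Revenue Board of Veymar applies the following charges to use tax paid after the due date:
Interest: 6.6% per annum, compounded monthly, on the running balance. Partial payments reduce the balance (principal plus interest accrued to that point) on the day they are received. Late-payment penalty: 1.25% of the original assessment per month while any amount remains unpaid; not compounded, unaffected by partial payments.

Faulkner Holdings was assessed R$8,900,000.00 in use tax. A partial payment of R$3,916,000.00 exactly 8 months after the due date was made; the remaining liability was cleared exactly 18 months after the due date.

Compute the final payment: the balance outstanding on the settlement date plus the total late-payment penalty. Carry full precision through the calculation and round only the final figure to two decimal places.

R$7,689,235.42

Monthly rate = 6.6% ÷ 12 = 0.55%
Balance at month 8: R$8,900,000.0000 × (1 + 0.0055)^8 = R$9,299,221.7939…
After R$3,916,000.00 payment: R$9,299,221.7939… − R$3,916,000.00 = R$5,383,221.7939…
Balance at month 18: R$5,383,221.7939… × (1 + 0.0055)^10 = R$5,686,735.4206…
Penalty: 18 × 1.25% × R$8,900,000.00 = R$2,002,500.00
Final settlement = outstanding balance + penalty = R$5,686,735.4206… + R$2,002,500.00 = R$7,689,235.42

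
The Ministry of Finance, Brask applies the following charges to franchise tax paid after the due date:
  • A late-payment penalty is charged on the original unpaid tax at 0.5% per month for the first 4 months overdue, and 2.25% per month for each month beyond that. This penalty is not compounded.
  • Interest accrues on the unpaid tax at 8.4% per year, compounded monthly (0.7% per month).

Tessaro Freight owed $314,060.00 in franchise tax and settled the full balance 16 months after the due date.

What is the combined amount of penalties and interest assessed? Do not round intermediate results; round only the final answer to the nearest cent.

$128,160.51

Penalty, months 1–4: 4 × 0.5% × $314,060.00 = $6,281.20
Penalty, months 5–16: 12 × 2.25% × $314,060.00 = $84,796.20
Interest: $314,060.00 × ((1 + 0.007)^16 − 1) = $314,060.00 × 0.1180765… = $37,083.1132…
Penalties + interest = $91,077.4000 + $37,083.1132… = $128,160.51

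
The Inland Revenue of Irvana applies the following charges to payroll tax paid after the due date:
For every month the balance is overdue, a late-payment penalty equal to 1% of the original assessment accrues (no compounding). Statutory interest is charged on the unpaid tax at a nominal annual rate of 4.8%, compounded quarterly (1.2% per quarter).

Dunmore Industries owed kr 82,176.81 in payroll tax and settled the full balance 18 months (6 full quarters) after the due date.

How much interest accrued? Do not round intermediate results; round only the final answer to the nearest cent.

Interest: kr 82,176.81 × ((1 + 0.012)^6 − 1) = kr 82,176.81 × 0.0741949… = kr 6,097.0979…

kr 6,097.10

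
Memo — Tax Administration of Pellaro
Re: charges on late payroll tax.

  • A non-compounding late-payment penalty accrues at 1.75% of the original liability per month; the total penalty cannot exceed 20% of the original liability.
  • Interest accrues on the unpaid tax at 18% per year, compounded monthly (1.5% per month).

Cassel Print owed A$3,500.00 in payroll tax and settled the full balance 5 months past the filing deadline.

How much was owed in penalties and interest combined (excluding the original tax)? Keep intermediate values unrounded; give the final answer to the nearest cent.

Penalty: 5 × 1.75% × A$3,500.00 = A$306.25 (below the 20% cap of A$700.00)
Interest: A$3,500.00 × ((1 + 0.015)^5 − 1) = A$3,500.00 × 0.0772840… = A$270.4940…
Penalties + interest = A$306.2500 + A$270.4940… = A$576.74

A$576.74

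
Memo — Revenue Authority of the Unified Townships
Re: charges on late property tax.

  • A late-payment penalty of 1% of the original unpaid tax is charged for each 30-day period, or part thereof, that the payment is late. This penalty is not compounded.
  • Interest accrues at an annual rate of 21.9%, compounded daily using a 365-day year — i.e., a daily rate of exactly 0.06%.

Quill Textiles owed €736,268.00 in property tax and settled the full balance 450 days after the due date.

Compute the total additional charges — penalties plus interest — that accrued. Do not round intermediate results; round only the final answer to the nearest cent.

Penalty periods: ⌈450/30⌉ = 15; penalty = 15 × 1% × €736,268.00 = €110,440.20
Interest: €736,268.00 × ((1 + 0.0006)^450 − 1) = €736,268.00 × 0.30985839… = €228,138.8173…
Penalties + interest = €110,440.2000 + €228,138.8173… = €338,579.02

€338,579.02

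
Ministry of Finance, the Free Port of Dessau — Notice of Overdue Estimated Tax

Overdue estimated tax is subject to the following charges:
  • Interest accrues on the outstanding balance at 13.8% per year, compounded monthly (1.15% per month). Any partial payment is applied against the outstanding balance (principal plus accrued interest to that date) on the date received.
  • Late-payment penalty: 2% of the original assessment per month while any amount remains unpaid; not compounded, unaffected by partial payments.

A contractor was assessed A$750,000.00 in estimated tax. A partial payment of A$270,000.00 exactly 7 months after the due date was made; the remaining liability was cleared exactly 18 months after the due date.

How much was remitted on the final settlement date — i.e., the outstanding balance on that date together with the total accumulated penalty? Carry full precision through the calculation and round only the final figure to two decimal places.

A$885,209.68

Balance at month 7: A$750,000.0000 × (1 + 0.0115)^7 = A$812,498.3228…
After A$270,000.00 payment: A$812,498.3228… − A$270,000.00 = A$542,498.3228…
Balance at month 18: A$542,498.3228… × (1 + 0.0115)^11 = A$615,209.6768…
Penalty: 18 × 2% × A$750,000.00 = A$270,000.00
Final settlement = outstanding balance + penalty = A$615,209.6768… + A$270,000.00 = A$885,209.68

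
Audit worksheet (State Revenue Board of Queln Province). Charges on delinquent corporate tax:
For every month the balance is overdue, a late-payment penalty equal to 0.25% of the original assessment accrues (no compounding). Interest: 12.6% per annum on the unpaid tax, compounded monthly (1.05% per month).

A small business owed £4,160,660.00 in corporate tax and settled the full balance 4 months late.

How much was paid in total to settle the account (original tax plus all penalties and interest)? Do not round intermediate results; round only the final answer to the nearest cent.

£4,379,785.91

Late-payment penalty = 0.25% × £4,160,660.00 × 4 mo = £41,606.60
Interest: £4,160,660.00 × ((1 + 0.0105)^4 − 1) = £4,160,660.00 × 0.0426661… = £177,519.3131…
Total = £4,160,660.00 + £41,606.6000 + £177,519.3131… = £4,379,785.91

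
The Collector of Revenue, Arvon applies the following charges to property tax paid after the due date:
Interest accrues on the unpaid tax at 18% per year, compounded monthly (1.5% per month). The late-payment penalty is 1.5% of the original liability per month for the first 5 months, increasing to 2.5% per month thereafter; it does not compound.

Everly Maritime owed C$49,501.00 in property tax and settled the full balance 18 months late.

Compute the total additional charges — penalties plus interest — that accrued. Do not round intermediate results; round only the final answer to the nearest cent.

C$35,014.07

Penalty, months 1–5: 5 × 1.5% × C$49,501.00 = C$3,712.58…
Penalty, months 6–18: 13 × 2.5% × C$49,501.00 = C$16,087.83…
Interest: C$49,501.00 × ((1 + 0.015)^18 − 1) = C$49,501.00 × 0.3073406… = C$15,213.6688…
Penalties + interest = C$19,800.4000 + C$15,213.6688… = C$35,014.07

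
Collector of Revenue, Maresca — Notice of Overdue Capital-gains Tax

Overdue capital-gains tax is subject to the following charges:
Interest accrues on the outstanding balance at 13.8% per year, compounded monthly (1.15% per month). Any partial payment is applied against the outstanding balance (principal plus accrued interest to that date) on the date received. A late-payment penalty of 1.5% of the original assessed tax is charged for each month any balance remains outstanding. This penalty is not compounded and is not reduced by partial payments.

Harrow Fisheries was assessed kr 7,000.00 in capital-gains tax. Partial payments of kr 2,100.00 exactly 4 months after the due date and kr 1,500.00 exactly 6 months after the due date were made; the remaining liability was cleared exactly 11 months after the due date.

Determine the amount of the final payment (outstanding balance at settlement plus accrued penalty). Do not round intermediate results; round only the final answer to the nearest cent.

kr 5,229.96

Balance at month 4: kr 7,000.0000 × (1 + 0.0115)^4 = kr 7,327.5972…
After kr 2,100.00 payment: kr 7,327.5972… − kr 2,100.00 = kr 5,227.5972…
Balance at month 6: kr 5,227.5972… × (1 + 0.0115)^2 = kr 5,348.5233…
After kr 1,500.00 payment: kr 5,348.5233… − kr 1,500.00 = kr 3,848.5233…
Balance at month 11: kr 3,848.5233… × (1 + 0.0115)^5 = kr 4,074.9619…
Penalty: 11 × 1.5% × kr 7,000.00 = kr 1,155.00
Final settlement = outstanding balance + penalty = kr 4,074.9619… + kr 1,155.00 = kr 5,229.96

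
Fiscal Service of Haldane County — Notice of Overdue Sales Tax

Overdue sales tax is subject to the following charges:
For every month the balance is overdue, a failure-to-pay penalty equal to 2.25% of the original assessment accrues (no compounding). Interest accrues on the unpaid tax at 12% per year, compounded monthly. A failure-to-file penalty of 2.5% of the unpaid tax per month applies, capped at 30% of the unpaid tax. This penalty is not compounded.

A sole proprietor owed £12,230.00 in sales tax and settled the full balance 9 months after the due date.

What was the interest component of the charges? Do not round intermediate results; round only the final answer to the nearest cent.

Interest (12%/yr ÷ 12 = 1%/month): £12,230.00 × ((1 + 0.01)^9 − 1) = £1,145.7709…

£1,145.77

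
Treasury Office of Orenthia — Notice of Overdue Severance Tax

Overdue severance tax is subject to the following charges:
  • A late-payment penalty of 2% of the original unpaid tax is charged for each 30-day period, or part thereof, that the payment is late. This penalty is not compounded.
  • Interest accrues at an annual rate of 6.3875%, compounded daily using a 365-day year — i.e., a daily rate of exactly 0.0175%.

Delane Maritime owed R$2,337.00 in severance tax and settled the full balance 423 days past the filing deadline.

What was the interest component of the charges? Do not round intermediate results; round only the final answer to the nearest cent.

Interest: R$2,337.00 × ((1 + 0.000175)^423 − 1) = R$2,337.00 × 0.07682675… = R$179.5441…

R$179.54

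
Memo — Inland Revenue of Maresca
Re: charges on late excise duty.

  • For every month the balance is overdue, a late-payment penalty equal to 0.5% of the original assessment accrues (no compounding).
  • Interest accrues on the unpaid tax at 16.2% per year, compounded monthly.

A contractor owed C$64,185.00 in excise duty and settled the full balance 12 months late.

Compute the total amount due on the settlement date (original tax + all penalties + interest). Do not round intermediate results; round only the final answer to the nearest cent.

Late-payment penalty: 12 × 0.5% × C$64,185.00 = C$3,851.10
Interest (16.2%/yr ÷ 12 = 1.35%/month): C$64,185.00 × ((1 + 0.0135)^12 − 1) = C$11,205.8399…
Total = C$64,185.00 + C$3,851.1000 + C$11,205.8399… = C$79,241.94

C$79,241.94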